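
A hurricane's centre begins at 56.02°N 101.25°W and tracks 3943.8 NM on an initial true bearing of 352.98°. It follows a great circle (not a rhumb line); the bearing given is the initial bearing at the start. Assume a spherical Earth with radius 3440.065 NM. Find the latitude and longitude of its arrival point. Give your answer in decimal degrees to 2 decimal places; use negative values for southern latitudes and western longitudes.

Angular distance δ = d/R = 3943.8 / 3440.065 = 1.146432 rad.
Converting: φ₁ = 0.977733 rad, θ = 6.160663 rad.
sin φ₂ = sin φ₁ cos δ + cos φ₁ sin δ cos θ = (0.829233)(0.411742) + (0.558903)(0.911301)(0.992504) = 0.846941
φ₂ = asin(0.846941) = 1.010205 rad = 57.88°.
For the longitude increment, Δλ = atan2( sin θ sin δ cos φ₁, cos δ − sin φ₁ sin φ₂ ) = atan2(-0.062248, -0.290569) = -167.91°.
λ₂ = -101.25° + -167.91° = -269.16°, normalized to (−180°, 180°] → 90.84°.

latitude 57.88°, longitude 90.84°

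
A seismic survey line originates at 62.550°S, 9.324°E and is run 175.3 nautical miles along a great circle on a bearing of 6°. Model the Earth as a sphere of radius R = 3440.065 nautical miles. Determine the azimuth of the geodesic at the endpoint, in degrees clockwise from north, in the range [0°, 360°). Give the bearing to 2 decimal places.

final bearing 5.47°

δ = 175.3/3440.065 = 0.050958 rad (2.9197°).
Converting: φ₁ = -1.091703 rad, θ = 0.104720 rad.
Applying the spherical law of cosines for sides, sin φ₂ = sin φ₁ cos δ + cos φ₁ sin δ cos θ = -0.862910, so φ₂ = -59.645°.
Δλ = atan2( sin θ sin δ cos φ₁ , cos δ − sin φ₁ sin φ₂ ) = atan2(0.002454, 0.232944) = 0.010536 rad = 0.604°.
λ₂ = 9.324° + 0.604° = 9.928°.
The forward bearing on arrival equals the back-azimuth from the destination plus 180°.
Back-azimuth from P₂ (-59.64°, 9.93°) to P₁ (-62.55°, 9.32°), with Δλ' = λ₁ − λ₂ = -0.60°: atan2( sin Δλ' cos φ₁ , cos φ₂ sin φ₁ − sin φ₂ cos φ₁ cos Δλ' ) = 185.47°.
Final bearing = (185.47° + 180°) mod 360° = 5.47°.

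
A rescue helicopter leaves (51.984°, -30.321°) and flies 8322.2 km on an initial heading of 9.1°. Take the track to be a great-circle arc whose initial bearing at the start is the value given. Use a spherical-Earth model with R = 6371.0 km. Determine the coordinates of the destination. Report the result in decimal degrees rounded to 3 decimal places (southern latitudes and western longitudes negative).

latitude 52.463°, longitude 135.169°

Central angle δ = d/R = 1.306263 rad.
Start latitude φ₁ = 0.907292 rad; initial bearing θ = 0.158825 rad.
sin φ₂ = sin φ₁ cos δ + cos φ₁ sin δ cos θ = (0.787839)(0.261459) + (0.615882)(0.965215)(0.987414) = 0.792963
φ₂ = asin(0.792963) = 0.915658 rad = 52.463°.
Then Δλ = atan2(0.094018, -0.363268) = 2.888337 rad, from sin θ sin δ cos φ₁ over cos δ − sin φ₁ sin φ₂.
λ₂ = λ₁ + Δλ = 135.169°.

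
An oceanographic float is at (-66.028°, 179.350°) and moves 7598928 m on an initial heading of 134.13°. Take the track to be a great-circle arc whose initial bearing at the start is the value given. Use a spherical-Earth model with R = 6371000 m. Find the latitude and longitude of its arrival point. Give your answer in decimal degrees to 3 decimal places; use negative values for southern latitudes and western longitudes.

The arc subtends δ = 7598928/6371000 = 1.192737 rad at the centre.
Start latitude φ₁ = -1.152406 rad; initial bearing θ = 2.341010 rad.
Applying the spherical law of cosines for sides, sin φ₂ = sin φ₁ cos δ + cos φ₁ sin δ cos θ = -0.600197, so φ₂ = -36.884°.
Δλ = atan2( sin θ sin δ cos φ₁ , cos δ − sin φ₁ sin φ₂ ) = atan2(0.271026, -0.179309) = 2.155278 rad = 123.488°.
λ₂ = 179.350° + 123.488° = 302.838°, normalized to (−180°, 180°] → -57.162°.

latitude -36.884°, longitude -57.162°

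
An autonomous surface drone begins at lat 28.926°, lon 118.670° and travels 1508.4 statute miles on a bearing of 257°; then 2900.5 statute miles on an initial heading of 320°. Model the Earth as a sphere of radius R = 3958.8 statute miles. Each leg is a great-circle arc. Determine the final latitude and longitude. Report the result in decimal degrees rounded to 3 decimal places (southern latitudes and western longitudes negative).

latitude 48.953°, longitude 54.756°

Apply the spherical direct solution leg by leg, carrying full precision between legs.
Leg 1: from (28.926°, 118.670°), δ = 1508.4/3958.8 = 0.381025 rad, θ = 257° → φ = 22.072°, λ = 95.653°.
Leg 2: from (22.072°, 95.653°), δ = 2900.5/3958.8 = 0.732672 rad, θ = 320° → φ = 48.953°, λ = 54.756°.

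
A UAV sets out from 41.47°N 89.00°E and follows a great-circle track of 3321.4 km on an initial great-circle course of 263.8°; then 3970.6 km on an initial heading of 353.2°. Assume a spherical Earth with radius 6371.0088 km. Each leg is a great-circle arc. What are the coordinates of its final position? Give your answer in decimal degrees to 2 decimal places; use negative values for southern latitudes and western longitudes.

Apply the spherical direct solution leg by leg, carrying full precision between legs.
Leg 1: from (41.47°, 89.00°), δ = 3321.4/6371.0088 = 0.521330 rad, θ = 263.8° → φ = 32.27°, λ = 53.16°.
Leg 2: from (32.27°, 53.16°), δ = 3970.6/6371.0088 = 0.623229 rad, θ = 353.2° → φ = 67.46°, λ = 42.77°.

latitude 67.46°, longitude 42.77°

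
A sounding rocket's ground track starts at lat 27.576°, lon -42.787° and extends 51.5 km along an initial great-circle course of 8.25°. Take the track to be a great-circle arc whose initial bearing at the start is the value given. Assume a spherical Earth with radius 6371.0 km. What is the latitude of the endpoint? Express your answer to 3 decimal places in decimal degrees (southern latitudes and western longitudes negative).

δ = 51.5/6371 = 0.008084 rad (0.4632°).
Start latitude φ₁ = 0.481292 rad; initial bearing θ = 0.143990 rad.
Applying the spherical law of cosines for sides, sin φ₂ = sin φ₁ cos δ + cos φ₁ sin δ cos θ = 0.470001, so φ₂ = 28.034°.
For the longitude increment, Δλ = atan2( sin θ sin δ cos φ₁, cos δ − sin φ₁ sin φ₂ ) = atan2(0.001028, 0.782392) = 0.075°.
Hence λ₂ = -42.787° + 0.075° = -42.712°.

latitude 28.034°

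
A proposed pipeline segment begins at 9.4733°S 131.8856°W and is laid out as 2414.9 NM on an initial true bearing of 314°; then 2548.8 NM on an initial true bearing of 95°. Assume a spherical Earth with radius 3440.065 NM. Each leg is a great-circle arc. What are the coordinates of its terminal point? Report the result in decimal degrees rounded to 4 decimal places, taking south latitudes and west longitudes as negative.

latitude 10.2497°, longitude -118.1062°

Apply the spherical direct solution leg by leg, carrying full precision between legs.
Leg 1: from (-9.4733°, -131.8856°), δ = 2414.9/3440.065 = 0.701993 rad, θ = 314° → φ = 18.4683°, λ = -161.2083°.
Leg 2: from (18.4683°, -161.2083°), δ = 2548.8/3440.065 = 0.740916 rad, θ = 95° → φ = 10.2497°, λ = -118.1062°.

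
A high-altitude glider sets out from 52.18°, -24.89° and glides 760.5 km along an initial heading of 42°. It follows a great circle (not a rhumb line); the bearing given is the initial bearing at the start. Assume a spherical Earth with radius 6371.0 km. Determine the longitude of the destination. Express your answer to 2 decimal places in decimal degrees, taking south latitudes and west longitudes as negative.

Central angle δ = d/R = 0.119369 rad.
Start latitude φ₁ = 0.910713 rad; initial bearing θ = 0.733038 rad.
Destination latitude: φ₂ = arcsin( sin φ₁ cos δ + cos φ₁ sin δ cos θ ) = arcsin(0.838585) = 56.99°.
Δλ = atan2( sin θ sin δ cos φ₁ , cos δ − sin φ₁ sin φ₂ ) = atan2(0.048861, 0.330451) = 0.146797 rad = 8.41°.
λ₂ = λ₁ + Δλ = -16.48°.

longitude -16.48°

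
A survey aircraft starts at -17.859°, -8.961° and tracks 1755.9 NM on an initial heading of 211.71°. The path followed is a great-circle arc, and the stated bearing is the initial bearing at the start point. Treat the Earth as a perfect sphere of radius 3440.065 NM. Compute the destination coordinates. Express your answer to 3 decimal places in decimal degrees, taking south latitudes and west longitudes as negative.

latitude -41.543°, longitude -29.026°

Angular distance δ = d/R = 1755.9 / 3440.065 = 0.510426 rad.
With φ₁ = -17.859° = -0.311698 rad and θ = 211.71° = 3.695037 rad:
Applying the spherical law of cosines for sides, sin φ₂ = sin φ₁ cos δ + cos φ₁ sin δ cos θ = -0.663177, so φ₂ = -41.543°.
Δλ = atan2( sin θ sin δ cos φ₁ , cos δ − sin φ₁ sin φ₂ ) = atan2(-0.244418, 0.669156) = -0.350207 rad = -20.065°.
Hence λ₂ = -8.961° + -20.065° = -29.026°.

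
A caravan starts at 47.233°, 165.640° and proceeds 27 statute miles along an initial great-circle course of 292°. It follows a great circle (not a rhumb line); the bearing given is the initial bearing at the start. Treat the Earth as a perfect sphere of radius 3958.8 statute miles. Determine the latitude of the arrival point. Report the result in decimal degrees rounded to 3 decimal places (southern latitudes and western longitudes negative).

The arc subtends δ = 27/3958.8 = 0.006820 rad at the centre.
Converting: φ₁ = 0.824371 rad, θ = 5.096361 rad.
sin φ₂ = sin φ₁ cos δ + cos φ₁ sin δ cos θ = (0.734121)(0.999977) + (0.679019)(0.006820)(0.374607) = 0.735839
φ₂ = asin(0.735839) = 0.826905 rad = 47.378°.
Δλ = atan2( sin θ sin δ cos φ₁ , cos δ − sin φ₁ sin φ₂ ) = atan2(-0.004294, 0.459782) = -0.009339 rad = -0.535°.
Hence λ₂ = 165.640° + -0.535° = 165.105°.

latitude 47.378°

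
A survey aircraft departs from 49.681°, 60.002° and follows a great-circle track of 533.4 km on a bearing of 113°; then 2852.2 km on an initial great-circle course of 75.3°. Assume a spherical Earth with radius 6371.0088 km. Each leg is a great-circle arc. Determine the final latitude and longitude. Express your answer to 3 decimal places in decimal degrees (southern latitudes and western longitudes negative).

Apply the spherical direct solution leg by leg, carrying full precision between legs.
Leg 1: from (49.681°, 60.002°), δ = 533.4/6371.0088 = 0.083723 rad, θ = 113° → φ = 47.616°, λ = 66.559°.
Leg 2: from (47.616°, 66.559°), δ = 2852.2/6371.0088 = 0.447684 rad, θ = 75.3° → φ = 47.723°, λ = 105.052°.

latitude 47.723°, longitude 105.052°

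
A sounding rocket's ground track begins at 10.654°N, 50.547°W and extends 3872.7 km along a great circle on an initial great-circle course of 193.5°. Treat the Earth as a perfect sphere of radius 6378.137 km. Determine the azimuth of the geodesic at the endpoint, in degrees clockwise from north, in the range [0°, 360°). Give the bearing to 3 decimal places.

final bearing 194.450°

The arc subtends δ = 3872.7/6378.137 = 0.607184 rad at the centre.
Converting: φ₁ = 0.185947 rad, θ = 3.377212 rad.
sin φ₂ = sin φ₁ cos δ + cos φ₁ sin δ cos θ = (0.184878)(0.821258) + (0.982762)(0.570557)(-0.972370) = -0.393396
φ₂ = asin(-0.393396) = -0.404323 rad = -23.166°.
For the longitude increment, Δλ = atan2( sin θ sin δ cos φ₁, cos δ − sin φ₁ sin φ₂ ) = atan2(-0.130898, 0.893988) = -8.330°.
Hence λ₂ = -50.547° + -8.330° = -58.877°.
The forward bearing on arrival equals the back-azimuth from the destination plus 180°.
Back-azimuth from P₂ (-23.166°, -58.877°) to P₁ (10.654°, -50.547°), with Δλ' = λ₁ − λ₂ = 8.330°: atan2( sin Δλ' cos φ₁ , cos φ₂ sin φ₁ − sin φ₂ cos φ₁ cos Δλ' ) = 14.450°.
Final bearing = (14.450° + 180°) mod 360° = 194.450°.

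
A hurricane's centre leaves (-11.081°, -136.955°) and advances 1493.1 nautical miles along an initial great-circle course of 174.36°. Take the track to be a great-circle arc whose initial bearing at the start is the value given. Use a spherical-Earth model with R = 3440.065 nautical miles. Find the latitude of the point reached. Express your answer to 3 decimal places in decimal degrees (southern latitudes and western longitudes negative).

latitude -35.808°

δ = 1493.1/3440.065 = 0.434032 rad (24.8682°).
Converting: φ₁ = -0.193400 rad, θ = 3.043156 rad.
sin φ₂ = sin φ₁ cos δ + cos φ₁ sin δ cos θ = (-0.192197)(0.907277) + (0.981356)(0.420533)(-0.995159) = -0.585070
φ₂ = asin(-0.585070) = -0.624967 rad = -35.808°.
Then Δλ = atan2(0.040558, 0.794829) = 0.050984 rad, from sin θ sin δ cos φ₁ over cos δ − sin φ₁ sin φ₂.
Hence λ₂ = -136.955° + 2.921° = -134.034°.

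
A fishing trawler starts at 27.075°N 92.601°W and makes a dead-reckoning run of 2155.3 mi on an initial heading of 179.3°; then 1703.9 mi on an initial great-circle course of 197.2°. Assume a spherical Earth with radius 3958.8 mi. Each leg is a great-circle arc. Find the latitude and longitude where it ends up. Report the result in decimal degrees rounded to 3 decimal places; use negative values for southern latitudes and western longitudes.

latitude -27.568°, longitude -100.238°

Apply the spherical direct solution leg by leg, carrying full precision between legs.
Leg 1: from (27.075°, -92.601°), δ = 2155.3/3958.8 = 0.544433 rad, θ = 179.3° → φ = -4.117°, λ = -92.238°.
Leg 2: from (-4.117°, -92.238°), δ = 1703.9/3958.8 = 0.430408 rad, θ = 197.2° → φ = -27.568°, λ = -100.238°.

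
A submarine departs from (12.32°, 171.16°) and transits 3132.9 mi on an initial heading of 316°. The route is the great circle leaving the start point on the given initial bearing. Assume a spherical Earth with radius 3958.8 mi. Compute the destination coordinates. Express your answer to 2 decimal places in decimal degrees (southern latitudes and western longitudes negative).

Angular distance δ = d/R = 3132.9 / 3958.8 = 0.791376 rad.
Converting: φ₁ = 0.215025 rad, θ = 5.515240 rad.
Applying the spherical law of cosines for sides, sin φ₂ = sin φ₁ cos δ + cos φ₁ sin δ cos θ = 0.649870, so φ₂ = 40.53°.
Then Δλ = atan2(-0.482746, 0.564203) = -0.707750 rad, from sin θ sin δ cos φ₁ over cos δ − sin φ₁ sin φ₂.
Hence λ₂ = 171.16° + -40.55° = 130.61°.

latitude 40.53°, longitude 130.61°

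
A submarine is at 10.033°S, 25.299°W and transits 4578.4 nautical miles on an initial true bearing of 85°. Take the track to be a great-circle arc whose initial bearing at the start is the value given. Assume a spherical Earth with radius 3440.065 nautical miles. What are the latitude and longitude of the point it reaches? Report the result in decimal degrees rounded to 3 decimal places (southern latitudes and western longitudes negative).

Central angle δ = d/R = 1.330905 rad.
With φ₁ = -10.033° = -0.175109 rad and θ = 85° = 1.483530 rad:
sin φ₂ = sin φ₁ cos δ + cos φ₁ sin δ cos θ = (-0.174215)(0.237597) + (0.984708)(0.971364)(0.087156) = 0.041972
φ₂ = asin(0.041972) = 0.041985 rad = 2.406°.
For the longitude increment, Δλ = atan2( sin θ sin δ cos φ₁, cos δ − sin φ₁ sin φ₂ ) = atan2(0.952870, 0.244909) = 75.586°.
Hence λ₂ = -25.299° + 75.586° = 50.287°.

latitude 2.406°, longitude 50.287°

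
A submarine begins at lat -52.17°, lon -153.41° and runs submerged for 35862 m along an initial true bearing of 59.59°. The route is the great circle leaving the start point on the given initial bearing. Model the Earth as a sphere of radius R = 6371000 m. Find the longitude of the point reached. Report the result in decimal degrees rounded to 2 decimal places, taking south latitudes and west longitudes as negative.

longitude -152.96°

δ = 35862/6371000 = 0.005629 rad (0.3225°).
With φ₁ = -52.17° = -0.910538 rad and θ = 59.59° = 1.040042 rad:
Destination latitude: φ₂ = arcsin( sin φ₁ cos δ + cos φ₁ sin δ cos θ ) = arcsin(-0.788074) = -52.01°.
Then Δλ = atan2(0.002977, 0.377537) = 0.007886 rad, from sin θ sin δ cos φ₁ over cos δ − sin φ₁ sin φ₂.
λ₂ = λ₁ + Δλ = -152.96°.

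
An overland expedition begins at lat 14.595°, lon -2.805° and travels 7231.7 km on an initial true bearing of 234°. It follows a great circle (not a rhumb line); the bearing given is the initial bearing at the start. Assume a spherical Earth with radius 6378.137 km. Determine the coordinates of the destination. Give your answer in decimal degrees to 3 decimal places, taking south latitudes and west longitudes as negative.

Central angle δ = d/R = 1.133826 rad.
Start latitude φ₁ = 0.254731 rad; initial bearing θ = 4.084070 rad.
sin φ₂ = sin φ₁ cos δ + cos φ₁ sin δ cos θ = (0.251985)(0.423196) + (0.967731)(0.906038)(-0.587785) = -0.408732
φ₂ = asin(-0.408732) = -0.421064 rad = -24.125°.
Δλ = atan2( sin θ sin δ cos φ₁ , cos δ − sin φ₁ sin φ₂ ) = atan2(-0.709347, 0.526190) = -0.932567 rad = -53.432°.
λ₂ = -2.805° + -53.432° = -56.237°.

latitude -24.125°, longitude -56.237°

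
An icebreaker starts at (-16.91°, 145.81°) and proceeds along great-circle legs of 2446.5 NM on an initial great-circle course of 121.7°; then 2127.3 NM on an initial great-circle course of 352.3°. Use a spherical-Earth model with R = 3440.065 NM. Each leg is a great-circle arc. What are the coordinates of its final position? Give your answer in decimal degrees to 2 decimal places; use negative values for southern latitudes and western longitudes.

latitude 1.91°, longitude -177.03°

Apply the spherical direct solution leg by leg, carrying full precision between legs.
Leg 1: from (-16.91°, 145.81°), δ = 2446.5/3440.065 = 0.711178 rad, θ = 121.7° → φ = -33.27°, λ = -172.57°.
Leg 2: from (-33.27°, -172.57°), δ = 2127.3/3440.065 = 0.618389 rad, θ = 352.3° → φ = 1.91°, λ = -177.03°.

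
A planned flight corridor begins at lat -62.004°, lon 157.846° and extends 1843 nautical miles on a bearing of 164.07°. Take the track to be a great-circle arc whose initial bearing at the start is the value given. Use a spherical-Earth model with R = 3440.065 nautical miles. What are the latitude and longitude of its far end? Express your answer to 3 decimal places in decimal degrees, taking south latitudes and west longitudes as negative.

latitude -81.765°, longitude -100.148°

Central angle δ = d/R = 0.535746 rad.
With φ₁ = -62.004° = -1.082174 rad and θ = 164.07° = 2.863562 rad:
sin φ₂ = sin φ₁ cos δ + cos φ₁ sin δ cos θ = (-0.882980)(0.859888) + (0.469410)(0.510482)(-0.961598) = -0.989688
φ₂ = asin(-0.989688) = -1.427060 rad = -81.765°.
Then Δλ = atan2(0.065768, -0.013987) = 1.780340 rad, from sin θ sin δ cos φ₁ over cos δ − sin φ₁ sin φ₂.
λ₂ = 157.846° + 102.006° = 259.852°, normalized to (−180°, 180°] → -100.148°.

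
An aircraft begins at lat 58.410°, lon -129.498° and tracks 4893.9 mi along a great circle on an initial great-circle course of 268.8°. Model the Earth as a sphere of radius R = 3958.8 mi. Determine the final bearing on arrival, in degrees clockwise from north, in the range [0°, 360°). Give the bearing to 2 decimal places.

The arc subtends δ = 4893.9/3958.8 = 1.236208 rad at the centre.
With φ₁ = 58.410° = 1.019447 rad and θ = 268.8° = 4.691445 rad:
Destination latitude: φ₂ = arcsin( sin φ₁ cos δ + cos φ₁ sin δ cos θ ) = arcsin(0.269358) = 15.626°.
Δλ = atan2( sin θ sin δ cos φ₁ , cos δ − sin φ₁ sin φ₂ ) = atan2(-0.494680, 0.098936) = -1.373401 rad = -78.690°.
λ₂ = -129.498° + -78.690° = -208.188°, normalized to (−180°, 180°] → 151.812°.
The forward bearing on arrival equals the back-azimuth from the destination plus 180°.
Back-azimuth from P₂ (15.63°, 151.81°) to P₁ (58.41°, -129.50°), with Δλ' = λ₁ − λ₂ = -281.31°: atan2( sin Δλ' cos φ₁ , cos φ₂ sin φ₁ − sin φ₂ cos φ₁ cos Δλ' ) = 32.94°.
Final bearing = (32.94° + 180°) mod 360° = 212.94°.

final bearing 212.94°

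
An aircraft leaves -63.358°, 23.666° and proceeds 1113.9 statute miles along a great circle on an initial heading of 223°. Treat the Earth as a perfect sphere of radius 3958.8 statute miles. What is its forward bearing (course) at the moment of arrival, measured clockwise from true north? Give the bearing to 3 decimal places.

Central angle δ = d/R = 0.281373 rad.
Start latitude φ₁ = -1.105806 rad; initial bearing θ = 3.892084 rad.
sin φ₂ = sin φ₁ cos δ + cos φ₁ sin δ cos θ = (-0.893826)(0.960675) + (0.448414)(0.277675)(-0.731354) = -0.949740
φ₂ = asin(-0.949740) = -1.252403 rad = -71.757°.
For the longitude increment, Δλ = atan2( sin θ sin δ cos φ₁, cos δ − sin φ₁ sin φ₂ ) = atan2(-0.084918, 0.111773) = -37.225°.
λ₂ = λ₁ + Δλ = -13.559°.
The forward bearing on arrival equals the back-azimuth from the destination plus 180°.
Back-azimuth from P₂ (-71.757°, -13.559°) to P₁ (-63.358°, 23.666°), with Δλ' = λ₁ − λ₂ = 37.225°: atan2( sin Δλ' cos φ₁ , cos φ₂ sin φ₁ − sin φ₂ cos φ₁ cos Δλ' ) = 77.668°.
Final bearing = (77.668° + 180°) mod 360° = 257.668°.

final bearing 257.668°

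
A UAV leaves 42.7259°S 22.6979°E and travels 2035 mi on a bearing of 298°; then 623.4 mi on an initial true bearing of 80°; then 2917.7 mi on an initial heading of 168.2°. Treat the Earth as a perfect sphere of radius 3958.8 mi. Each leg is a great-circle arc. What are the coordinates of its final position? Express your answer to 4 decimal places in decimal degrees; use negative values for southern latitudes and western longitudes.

Apply the spherical direct solution leg by leg, carrying full precision between legs.
Leg 1: from (-42.7259°, 22.6979°), δ = 2035/3958.8 = 0.514045 rad, θ = 298° → φ = -24.9121°, λ = -5.9018°.
Leg 2: from (-24.9121°, -5.9018°), δ = 623.4/3958.8 = 0.157472 rad, θ = 80° → φ = -23.0365°, λ = 3.7594°.
Leg 3: from (-23.0365°, 3.7594°), δ = 2917.7/3958.8 = 0.737016 rad, θ = 168.2° → φ = -63.5314°, λ = 21.7198°.

latitude -63.5314°, longitude 21.7198°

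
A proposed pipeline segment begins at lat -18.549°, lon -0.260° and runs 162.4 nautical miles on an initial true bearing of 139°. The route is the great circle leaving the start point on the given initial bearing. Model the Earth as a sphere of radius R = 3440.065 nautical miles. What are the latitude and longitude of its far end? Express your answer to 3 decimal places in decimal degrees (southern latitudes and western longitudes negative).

The arc subtends δ = 162.4/3440.065 = 0.047208 rad at the centre.
Start latitude φ₁ = -0.323741 rad; initial bearing θ = 2.426008 rad.
Destination latitude: φ₂ = arcsin( sin φ₁ cos δ + cos φ₁ sin δ cos θ ) = arcsin(-0.351526) = -20.581°.
For the longitude increment, Δλ = atan2( sin θ sin δ cos φ₁, cos δ − sin φ₁ sin φ₂ ) = atan2(0.029352, 0.887060) = 1.895°.
Hence λ₂ = -0.260° + 1.895° = 1.635°.

latitude -20.581°, longitude 1.635°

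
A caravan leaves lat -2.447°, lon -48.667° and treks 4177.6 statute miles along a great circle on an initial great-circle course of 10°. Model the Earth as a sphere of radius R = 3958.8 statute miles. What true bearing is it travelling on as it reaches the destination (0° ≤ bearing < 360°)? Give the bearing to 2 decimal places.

final bearing 18.38°

The arc subtends δ = 4177.6/3958.8 = 1.055269 rad at the centre.
Converting: φ₁ = -0.042708 rad, θ = 0.174533 rad.
Applying the spherical law of cosines for sides, sin φ₂ = sin φ₁ cos δ + cos φ₁ sin δ cos θ = 0.834985, so φ₂ = 56.614°.
For the longitude increment, Δλ = atan2( sin θ sin δ cos φ₁, cos δ − sin φ₁ sin φ₂ ) = atan2(0.150942, 0.528643) = 15.935°.
λ₂ = -48.667° + 15.935° = -32.732°.
The forward bearing on arrival equals the back-azimuth from the destination plus 180°.
Back-azimuth from P₂ (56.61°, -32.73°) to P₁ (-2.45°, -48.67°), with Δλ' = λ₁ − λ₂ = -15.94°: atan2( sin Δλ' cos φ₁ , cos φ₂ sin φ₁ − sin φ₂ cos φ₁ cos Δλ' ) = 198.38°.
Final bearing = (198.38° + 180°) mod 360° = 18.38°.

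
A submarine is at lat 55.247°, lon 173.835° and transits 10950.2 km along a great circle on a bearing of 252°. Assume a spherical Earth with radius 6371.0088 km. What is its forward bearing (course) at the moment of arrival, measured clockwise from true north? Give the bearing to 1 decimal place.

Angular distance δ = d/R = 10950.2 / 6371.0088 = 1.718754 rad.
Start latitude φ₁ = 0.964242 rad; initial bearing θ = 4.398230 rad.
Destination latitude: φ₂ = arcsin( sin φ₁ cos δ + cos φ₁ sin δ cos θ ) = arcsin(-0.295349) = -17.178°.
Δλ = atan2( sin θ sin δ cos φ₁ , cos δ − sin φ₁ sin φ₂ ) = atan2(-0.536217, 0.095245) = -1.395006 rad = -79.928°.
Hence λ₂ = 173.835° + -79.928° = 93.907°.
The forward bearing on arrival equals the back-azimuth from the destination plus 180°.
Back-azimuth from P₂ (-17.2°, 93.9°) to P₁ (55.2°, 173.8°), with Δλ' = λ₁ − λ₂ = 79.9°: atan2( sin Δλ' cos φ₁ , cos φ₂ sin φ₁ − sin φ₂ cos φ₁ cos Δλ' ) = 34.6°.
Final bearing = (34.6° + 180°) mod 360° = 214.6°.

final bearing 214.6°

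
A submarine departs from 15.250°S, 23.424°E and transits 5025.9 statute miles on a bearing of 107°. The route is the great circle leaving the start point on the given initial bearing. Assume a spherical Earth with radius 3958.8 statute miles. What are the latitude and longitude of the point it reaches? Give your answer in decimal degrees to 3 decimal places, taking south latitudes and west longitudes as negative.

δ = 5025.9/3958.8 = 1.269551 rad (72.7399°).
Start latitude φ₁ = -0.266163 rad; initial bearing θ = 1.867502 rad.
Applying the spherical law of cosines for sides, sin φ₂ = sin φ₁ cos δ + cos φ₁ sin δ cos θ = -0.347418, so φ₂ = -20.329°.
For the longitude increment, Δλ = atan2( sin θ sin δ cos φ₁, cos δ − sin φ₁ sin φ₂ ) = atan2(0.881083, 0.205328) = 76.882°.
λ₂ = λ₁ + Δλ = 100.306°.

latitude -20.329°, longitude 100.306°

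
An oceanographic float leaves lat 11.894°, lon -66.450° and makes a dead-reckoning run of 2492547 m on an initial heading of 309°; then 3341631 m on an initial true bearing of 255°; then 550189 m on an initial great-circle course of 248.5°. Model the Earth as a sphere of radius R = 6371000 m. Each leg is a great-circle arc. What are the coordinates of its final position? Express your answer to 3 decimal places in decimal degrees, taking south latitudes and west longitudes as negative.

Apply the spherical direct solution leg by leg, carrying full precision between legs.
Leg 1: from (11.894°, -66.450°), δ = 2492547/6371000 = 0.391233 rad, θ = 309° → φ = 25.173°, λ = -85.564°.
Leg 2: from (25.173°, -85.564°), δ = 3341631/6371000 = 0.524507 rad, θ = 255° → φ = 14.529°, λ = -115.544°.
Leg 3: from (14.529°, -115.544°), δ = 550189/6371000 = 0.086358 rad, θ = 248.5° → φ = 12.670°, λ = -120.262°.

latitude 12.670°, longitude -120.262°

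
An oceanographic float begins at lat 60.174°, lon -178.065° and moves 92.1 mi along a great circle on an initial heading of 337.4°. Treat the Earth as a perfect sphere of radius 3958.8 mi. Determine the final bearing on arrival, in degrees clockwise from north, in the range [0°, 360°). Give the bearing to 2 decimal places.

final bearing 336.47°

Angular distance δ = d/R = 92.1 / 3958.8 = 0.023265 rad.
With φ₁ = 60.174° = 1.050234 rad and θ = 337.4° = 5.888741 rad:
Applying the spherical law of cosines for sides, sin φ₂ = sin φ₁ cos δ + cos φ₁ sin δ cos θ = 0.877987, so φ₂ = 61.400°.
For the longitude increment, Δλ = atan2( sin θ sin δ cos φ₁, cos δ − sin φ₁ sin φ₂ ) = atan2(-0.004446, 0.238041) = -1.070°.
λ₂ = -178.065° + -1.070° = -179.135°.
The forward bearing on arrival equals the back-azimuth from the destination plus 180°.
Back-azimuth from P₂ (61.40°, -179.14°) to P₁ (60.17°, -178.06°), with Δλ' = λ₁ − λ₂ = 1.07°: atan2( sin Δλ' cos φ₁ , cos φ₂ sin φ₁ − sin φ₂ cos φ₁ cos Δλ' ) = 156.47°.
Final bearing = (156.47° + 180°) mod 360° = 336.47°.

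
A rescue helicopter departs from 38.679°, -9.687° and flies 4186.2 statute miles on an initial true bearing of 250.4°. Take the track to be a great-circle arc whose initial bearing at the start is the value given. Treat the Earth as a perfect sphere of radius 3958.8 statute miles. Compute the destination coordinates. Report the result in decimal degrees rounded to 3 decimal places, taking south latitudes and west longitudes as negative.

The arc subtends δ = 4186.2/3958.8 = 1.057442 rad at the centre.
Start latitude φ₁ = 0.675076 rad; initial bearing θ = 4.370304 rad.
sin φ₂ = sin φ₁ cos δ + cos φ₁ sin δ cos θ = (0.624957)(0.491102) + (0.780660)(0.871102)(-0.335452) = 0.078799
φ₂ = asin(0.078799) = 0.078881 rad = 4.520°.
Then Δλ = atan2(-0.640631, 0.441856) = -0.967003 rad, from sin θ sin δ cos φ₁ over cos δ − sin φ₁ sin φ₂.
Hence λ₂ = -9.687° + -55.405° = -65.092°.

latitude 4.520°, longitude -65.092°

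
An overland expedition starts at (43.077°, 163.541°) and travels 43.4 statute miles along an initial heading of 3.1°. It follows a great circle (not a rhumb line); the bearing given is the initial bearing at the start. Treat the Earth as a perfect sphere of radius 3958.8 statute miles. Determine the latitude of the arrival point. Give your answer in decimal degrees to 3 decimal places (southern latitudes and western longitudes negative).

The arc subtends δ = 43.4/3958.8 = 0.010963 rad at the centre.
Start latitude φ₁ = 0.751835 rad; initial bearing θ = 0.054105 rad.
sin φ₂ = sin φ₁ cos δ + cos φ₁ sin δ cos θ = (0.682981)(0.999940) + (0.730437)(0.010963)(0.998537) = 0.690935
φ₂ = asin(0.690935) = 0.762782 rad = 43.704°.
For the longitude increment, Δλ = atan2( sin θ sin δ cos φ₁, cos δ − sin φ₁ sin φ₂ ) = atan2(0.000433, 0.528044) = 0.047°.
λ₂ = λ₁ + Δλ = 163.588°.

latitude 43.704°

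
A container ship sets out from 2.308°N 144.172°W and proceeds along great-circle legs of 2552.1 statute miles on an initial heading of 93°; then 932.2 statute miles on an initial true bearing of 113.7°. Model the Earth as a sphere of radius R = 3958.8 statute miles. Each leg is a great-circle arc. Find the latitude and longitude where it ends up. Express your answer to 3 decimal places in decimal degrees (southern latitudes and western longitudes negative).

Apply the spherical direct solution leg by leg, carrying full precision between legs.
Leg 1: from (2.308°, -144.172°), δ = 2552.1/3958.8 = 0.644665 rad, θ = 93° → φ = 0.044°, λ = -107.294°.
Leg 2: from (0.044°, -107.294°), δ = 932.2/3958.8 = 0.235475 rad, θ = 113.7° → φ = -5.338°, λ = -94.905°.

latitude -5.338°, longitude -94.905°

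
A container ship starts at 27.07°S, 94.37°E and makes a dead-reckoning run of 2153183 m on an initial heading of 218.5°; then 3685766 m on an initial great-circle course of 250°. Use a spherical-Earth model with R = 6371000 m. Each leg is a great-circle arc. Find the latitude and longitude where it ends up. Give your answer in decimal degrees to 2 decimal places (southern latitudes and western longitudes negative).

Apply the spherical direct solution leg by leg, carrying full precision between legs.
Leg 1: from (-27.07°, 94.37°), δ = 2153183/6371000 = 0.337966 rad, θ = 218.5° → φ = -41.33°, λ = 78.42°.
Leg 2: from (-41.33°, 78.42°), δ = 3685766/6371000 = 0.578522 rad, θ = 250° → φ = -43.90°, λ = 32.93°.

latitude -43.90°, longitude 32.93°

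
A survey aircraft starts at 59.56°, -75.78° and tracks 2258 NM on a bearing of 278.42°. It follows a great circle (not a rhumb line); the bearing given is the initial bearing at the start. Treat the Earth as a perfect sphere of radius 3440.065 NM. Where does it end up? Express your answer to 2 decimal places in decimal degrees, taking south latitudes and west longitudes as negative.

latitude 46.74°, longitude -137.53°

The arc subtends δ = 2258/3440.065 = 0.656383 rad at the centre.
Start latitude φ₁ = 1.039518 rad; initial bearing θ = 4.859346 rad.
sin φ₂ = sin φ₁ cos δ + cos φ₁ sin δ cos θ = (0.862160)(0.792205) + (0.506636)(0.610255)(0.146428) = 0.728280
φ₂ = asin(0.728280) = 0.815808 rad = 46.74°.
Δλ = atan2( sin θ sin δ cos φ₁ , cos δ − sin φ₁ sin φ₂ ) = atan2(-0.305845, 0.164311) = -1.077805 rad = -61.75°.
Hence λ₂ = -75.78° + -61.75° = -137.53°.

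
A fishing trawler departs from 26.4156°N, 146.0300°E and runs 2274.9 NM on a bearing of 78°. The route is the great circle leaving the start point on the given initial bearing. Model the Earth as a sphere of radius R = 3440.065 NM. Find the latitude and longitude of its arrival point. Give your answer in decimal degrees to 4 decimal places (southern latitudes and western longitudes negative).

The arc subtends δ = 2274.9/3440.065 = 0.661296 rad at the centre.
Converting: φ₁ = 0.461039 rad, θ = 1.361357 rad.
Applying the spherical law of cosines for sides, sin φ₂ = sin φ₁ cos δ + cos φ₁ sin δ cos θ = 0.465452, so φ₂ = 27.7395°.
Then Δλ = atan2(0.537999, 0.582127) = 0.746023 rad, from sin θ sin δ cos φ₁ over cos δ − sin φ₁ sin φ₂.
λ₂ = 146.0300° + 42.7439° = 188.7739°, normalized to (−180°, 180°] → -171.2261°.

latitude 27.7395°, longitude -171.2261°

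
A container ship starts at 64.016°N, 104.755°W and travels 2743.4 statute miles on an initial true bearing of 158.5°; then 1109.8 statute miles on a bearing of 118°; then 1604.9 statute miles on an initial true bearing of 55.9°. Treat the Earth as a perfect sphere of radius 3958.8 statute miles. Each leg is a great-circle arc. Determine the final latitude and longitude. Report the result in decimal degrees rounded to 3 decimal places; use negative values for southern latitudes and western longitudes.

Apply the spherical direct solution leg by leg, carrying full precision between legs.
Leg 1: from (64.016°, -104.755°), δ = 2743.4/3958.8 = 0.692988 rad, θ = 158.5° → φ = 25.541°, λ = -89.715°.
Leg 2: from (25.541°, -89.715°), δ = 1109.8/3958.8 = 0.280337 rad, θ = 118° → φ = 17.285°, λ = -74.891°.
Leg 3: from (17.285°, -74.891°), δ = 1604.9/3958.8 = 0.405401 rad, θ = 55.9° → φ = 28.958°, λ = -52.975°.

latitude 28.958°, longitude -52.975°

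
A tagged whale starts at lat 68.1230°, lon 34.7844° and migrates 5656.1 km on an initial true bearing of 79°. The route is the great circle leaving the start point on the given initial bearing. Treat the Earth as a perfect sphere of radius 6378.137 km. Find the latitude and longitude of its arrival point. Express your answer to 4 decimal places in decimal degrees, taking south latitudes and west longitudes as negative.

The arc subtends δ = 5656.1/6378.137 = 0.886795 rad at the centre.
Start latitude φ₁ = 1.188971 rad; initial bearing θ = 1.378810 rad.
Destination latitude: φ₂ = arcsin( sin φ₁ cos δ + cos φ₁ sin δ cos θ ) = arcsin(0.641498) = 39.9036°.
For the longitude increment, Δλ = atan2( sin θ sin δ cos φ₁, cos δ − sin φ₁ sin φ₂ ) = atan2(0.283490, 0.036598) = 82.6440°.
λ₂ = 34.7844° + 82.6440° = 117.4284°.

latitude 39.9036°, longitude 117.4284°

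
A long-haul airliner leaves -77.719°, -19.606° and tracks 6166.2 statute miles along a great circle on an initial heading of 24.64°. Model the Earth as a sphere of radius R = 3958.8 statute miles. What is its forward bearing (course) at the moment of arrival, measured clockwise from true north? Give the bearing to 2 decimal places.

final bearing 5.17°

The arc subtends δ = 6166.2/3958.8 = 1.557593 rad at the centre.
With φ₁ = -77.719° = -1.356452 rad and θ = 24.64° = 0.430049 rad:
Destination latitude: φ₂ = arcsin( sin φ₁ cos δ + cos φ₁ sin δ cos θ ) = arcsin(0.180421) = 10.394°.
Then Δλ = atan2(0.088673, 0.189495) = 0.437675 rad, from sin θ sin δ cos φ₁ over cos δ − sin φ₁ sin φ₂.
Hence λ₂ = -19.606° + 25.077° = 5.471°.
The forward bearing on arrival equals the back-azimuth from the destination plus 180°.
Back-azimuth from P₂ (10.39°, 5.47°) to P₁ (-77.72°, -19.61°), with Δλ' = λ₁ − λ₂ = -25.08°: atan2( sin Δλ' cos φ₁ , cos φ₂ sin φ₁ − sin φ₂ cos φ₁ cos Δλ' ) = 185.17°.
Final bearing = (185.17° + 180°) mod 360° = 5.17°.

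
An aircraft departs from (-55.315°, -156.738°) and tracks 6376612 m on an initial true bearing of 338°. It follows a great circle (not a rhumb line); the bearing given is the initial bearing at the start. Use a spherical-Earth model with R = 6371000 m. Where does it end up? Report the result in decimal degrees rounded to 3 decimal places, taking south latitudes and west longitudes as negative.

Angular distance δ = d/R = 6376612 / 6371000 = 1.000881 rad.
Converting: φ₁ = -0.965429 rad, θ = 5.899213 rad.
Applying the spherical law of cosines for sides, sin φ₂ = sin φ₁ cos δ + cos φ₁ sin δ cos θ = 0.000557, so φ₂ = 0.032°.
Then Δλ = atan2(-0.179482, 0.540019) = -0.320877 rad, from sin θ sin δ cos φ₁ over cos δ − sin φ₁ sin φ₂.
Hence λ₂ = -156.738° + -18.385° = -175.123°.

latitude 0.032°, longitude -175.123°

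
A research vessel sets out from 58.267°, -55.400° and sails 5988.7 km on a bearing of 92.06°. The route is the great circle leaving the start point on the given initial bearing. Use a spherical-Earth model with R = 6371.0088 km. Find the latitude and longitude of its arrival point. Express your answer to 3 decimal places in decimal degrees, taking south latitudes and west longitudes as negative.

latitude 29.101°, longitude 12.063°

Central angle δ = d/R = 0.939992 rad.
Converting: φ₁ = 1.016951 rad, θ = 1.606750 rad.
sin φ₂ = sin φ₁ cos δ + cos φ₁ sin δ cos θ = (0.850508)(0.589794) + (0.525962)(0.807554)(-0.035946) = 0.486357
φ₂ = asin(0.486357) = 0.507916 rad = 29.101°.
Δλ = atan2( sin θ sin δ cos φ₁ , cos δ − sin φ₁ sin φ₂ ) = atan2(0.424468, 0.176143) = 1.177448 rad = 67.463°.
Hence λ₂ = -55.400° + 67.463° = 12.063°.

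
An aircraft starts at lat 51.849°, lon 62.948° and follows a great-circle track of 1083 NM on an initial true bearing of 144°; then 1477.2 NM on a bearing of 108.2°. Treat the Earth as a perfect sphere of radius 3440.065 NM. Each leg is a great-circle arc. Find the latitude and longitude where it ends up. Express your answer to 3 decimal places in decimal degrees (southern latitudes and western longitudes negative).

Apply the spherical direct solution leg by leg, carrying full precision between legs.
Leg 1: from (51.849°, 62.948°), δ = 1083/3440.065 = 0.314820 rad, θ = 144° → φ = 36.369°, λ = 76.012°.
Leg 2: from (36.369°, 76.012°), δ = 1477.2/3440.065 = 0.429410 rad, θ = 108.2° → φ = 25.750°, λ = 102.059°.

latitude 25.750°, longitude 102.059°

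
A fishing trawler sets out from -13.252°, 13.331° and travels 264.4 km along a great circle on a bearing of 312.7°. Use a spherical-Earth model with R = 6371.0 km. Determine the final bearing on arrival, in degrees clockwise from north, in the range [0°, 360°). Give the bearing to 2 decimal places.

final bearing 313.08°

Angular distance δ = d/R = 264.4 / 6371 = 0.041501 rad.
Converting: φ₁ = -0.231291 rad, θ = 5.457645 rad.
Destination latitude: φ₂ = arcsin( sin φ₁ cos δ + cos φ₁ sin δ cos θ ) = arcsin(-0.201650) = -11.633°.
Then Δλ = atan2(-0.029679, 0.952914) = -0.031135 rad, from sin θ sin δ cos φ₁ over cos δ − sin φ₁ sin φ₂.
Hence λ₂ = 13.331° + -1.784° = 11.547°.
The forward bearing on arrival equals the back-azimuth from the destination plus 180°.
Back-azimuth from P₂ (-11.63°, 11.55°) to P₁ (-13.25°, 13.33°), with Δλ' = λ₁ − λ₂ = 1.78°: atan2( sin Δλ' cos φ₁ , cos φ₂ sin φ₁ − sin φ₂ cos φ₁ cos Δλ' ) = 133.08°.
Final bearing = (133.08° + 180°) mod 360° = 313.08°.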